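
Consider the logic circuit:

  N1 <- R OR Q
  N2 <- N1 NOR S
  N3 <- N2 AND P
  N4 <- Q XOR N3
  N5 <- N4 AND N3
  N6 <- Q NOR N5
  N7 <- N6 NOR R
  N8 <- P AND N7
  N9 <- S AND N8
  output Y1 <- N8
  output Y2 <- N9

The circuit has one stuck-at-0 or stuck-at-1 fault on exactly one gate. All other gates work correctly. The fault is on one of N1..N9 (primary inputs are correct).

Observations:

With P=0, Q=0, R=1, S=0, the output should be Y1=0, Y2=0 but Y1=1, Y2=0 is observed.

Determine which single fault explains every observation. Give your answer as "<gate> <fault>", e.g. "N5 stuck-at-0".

N8 stuck-at-1

Fault-free values for test 1 (P=0, Q=0, R=1, S=0): N1=1, N2=0, N3=0, N4=0, N5=0, N6=1, N7=0, N8=0, N9=0, giving Y1=0, Y2=0. Observed Y1=1, Y2=0.
Test 1: faults giving observed Y1=1, Y2=0 are {N8 stuck-at-1}.
Only N8 stuck-at-1 is consistent with every test.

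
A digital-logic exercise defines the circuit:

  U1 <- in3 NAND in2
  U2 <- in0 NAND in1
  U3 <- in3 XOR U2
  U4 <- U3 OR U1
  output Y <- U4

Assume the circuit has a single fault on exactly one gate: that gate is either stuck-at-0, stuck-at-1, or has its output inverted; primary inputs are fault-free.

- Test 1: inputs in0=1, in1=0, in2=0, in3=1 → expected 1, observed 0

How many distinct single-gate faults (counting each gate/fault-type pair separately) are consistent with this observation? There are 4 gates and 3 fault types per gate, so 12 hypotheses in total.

4

Fault-free: U1=1, U2=1, U3=0, U4=1 → 1. Observed 0.
  U1 stuck-at-0: output 0 ✓
  U1 stuck-at-1: output 1 ✗
  U1 inverted output: output 0 ✓
  U2 stuck-at-0: output 1 ✗
  U2 stuck-at-1: output 1 ✗
  U2 inverted output: output 1 ✗
  U3 stuck-at-0: output 1 ✗
  U3 stuck-at-1: output 1 ✗
  U3 inverted output: output 1 ✗
  U4 stuck-at-0: output 0 ✓
  U4 stuck-at-1: output 1 ✗
  U4 inverted output: output 0 ✓
Consistent faults: {U1 stuck-at-0, U1 inverted output, U4 stuck-at-0, U4 inverted output} — 4 in all.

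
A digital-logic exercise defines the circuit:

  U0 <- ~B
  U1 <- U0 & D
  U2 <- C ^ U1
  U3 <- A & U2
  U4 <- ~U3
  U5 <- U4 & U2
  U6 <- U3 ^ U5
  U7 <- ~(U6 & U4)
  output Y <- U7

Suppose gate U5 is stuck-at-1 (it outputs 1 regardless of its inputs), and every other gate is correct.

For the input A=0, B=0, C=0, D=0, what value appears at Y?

0

Propagate with U5 forced: U0=1, U1=0, U2=0, U3=0, U4=1, U5=1 [stuck-at-1], U6=1, U7=0.
So Y = 0. (Without the fault it would be 1.)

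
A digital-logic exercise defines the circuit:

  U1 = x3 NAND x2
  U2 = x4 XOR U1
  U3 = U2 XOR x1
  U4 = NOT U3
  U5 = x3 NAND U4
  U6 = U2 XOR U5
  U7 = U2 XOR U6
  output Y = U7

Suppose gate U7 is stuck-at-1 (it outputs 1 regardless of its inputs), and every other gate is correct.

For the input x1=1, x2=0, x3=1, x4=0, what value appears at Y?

1

Propagate with U7 forced: U1=1, U2=1, U3=0, U4=1, U5=0, U6=1, U7=1 [stuck-at-1].
So Y = 1. (Without the fault it would be 0.)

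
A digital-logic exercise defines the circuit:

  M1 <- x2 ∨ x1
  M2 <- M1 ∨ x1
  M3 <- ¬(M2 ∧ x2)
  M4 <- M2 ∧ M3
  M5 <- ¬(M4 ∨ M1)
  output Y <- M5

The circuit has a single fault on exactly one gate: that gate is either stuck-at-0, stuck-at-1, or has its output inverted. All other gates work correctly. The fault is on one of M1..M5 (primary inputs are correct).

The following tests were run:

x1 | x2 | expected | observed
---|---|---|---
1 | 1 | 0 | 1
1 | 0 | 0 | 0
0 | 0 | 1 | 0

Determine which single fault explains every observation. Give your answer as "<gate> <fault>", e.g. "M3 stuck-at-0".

M1 inverted output

Fault-free values for test 1 (x1=1, x2=1): M1=1, M2=1, M3=0, M4=0, M5=0, giving Y=0. Observed 1.
Test 1: faults giving observed 1 are {M1 stuck-at-0, M1 inverted output, M5 stuck-at-1, M5 inverted output}.
Test 2 (x1=1, x2=0): fault-free M1=1, M2=1, M3=1, M4=1, M5=0 → 0; observed 0. Eliminates M5 stuck-at-1, M5 inverted output.
Test 3 (x1=0, x2=0): fault-free M1=0, M2=0, M3=1, M4=0, M5=1 → 1; observed 0. Eliminates M1 stuck-at-0.
Only M1 inverted output is consistent with every test.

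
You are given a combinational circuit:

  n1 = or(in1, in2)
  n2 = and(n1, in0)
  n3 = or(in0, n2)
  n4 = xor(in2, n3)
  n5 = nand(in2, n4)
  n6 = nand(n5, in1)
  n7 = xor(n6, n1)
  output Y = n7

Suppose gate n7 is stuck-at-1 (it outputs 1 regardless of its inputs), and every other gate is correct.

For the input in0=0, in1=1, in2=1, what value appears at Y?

1

Propagate with n7 forced: n1=1, n2=0, n3=0, n4=1, n5=0, n6=1, n7=1 [stuck-at-1].
So Y = 1. (Without the fault it would be 0.)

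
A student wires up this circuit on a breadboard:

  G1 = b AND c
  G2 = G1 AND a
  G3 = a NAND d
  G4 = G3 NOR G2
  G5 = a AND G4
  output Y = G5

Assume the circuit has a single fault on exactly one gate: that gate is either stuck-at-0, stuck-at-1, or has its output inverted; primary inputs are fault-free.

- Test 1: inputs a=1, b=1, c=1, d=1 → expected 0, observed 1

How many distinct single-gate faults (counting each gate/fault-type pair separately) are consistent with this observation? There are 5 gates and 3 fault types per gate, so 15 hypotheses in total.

8

Fault-free: G1=1, G2=1, G3=0, G4=0, G5=0 → 0. Observed 1.
  G1: stuck-at-0, inverted output ✓; others ✗
  G2: stuck-at-0, inverted output ✓; others ✗
  G3: none of the 3 fault types match ✗
  G4: stuck-at-1, inverted output ✓; others ✗
  G5: stuck-at-1, inverted output ✓; others ✗
Consistent faults: {G1 stuck-at-0, G1 inverted output, G2 stuck-at-0, G2 inverted output, G4 stuck-at-1, G4 inverted output, G5 stuck-at-1, G5 inverted output} — 8 in all.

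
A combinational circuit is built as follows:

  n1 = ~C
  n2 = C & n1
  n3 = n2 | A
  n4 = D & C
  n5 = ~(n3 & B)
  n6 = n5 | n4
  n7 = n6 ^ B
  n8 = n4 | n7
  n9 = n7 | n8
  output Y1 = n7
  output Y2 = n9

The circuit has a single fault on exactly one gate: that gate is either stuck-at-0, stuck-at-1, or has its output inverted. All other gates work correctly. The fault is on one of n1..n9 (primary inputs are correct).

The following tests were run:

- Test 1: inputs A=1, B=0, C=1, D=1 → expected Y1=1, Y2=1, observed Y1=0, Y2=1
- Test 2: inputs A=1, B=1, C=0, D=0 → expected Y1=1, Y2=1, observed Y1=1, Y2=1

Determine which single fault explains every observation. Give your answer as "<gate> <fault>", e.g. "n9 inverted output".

Fault-free values for test 1 (A=1, B=0, C=1, D=1): n1=0, n2=0, n3=1, n4=1, n5=1, n6=1, n7=1, n8=1, n9=1, giving Y1=1, Y2=1. Observed Y1=0, Y2=1.
Test 1: faults giving observed Y1=0, Y2=1 are {n6 stuck-at-0, n6 inverted output, n7 stuck-at-0, n7 inverted output}.
Test 2 (A=1, B=1, C=0, D=0): fault-free n1=1, n2=0, n3=1, n4=0, n5=0, n6=0, n7=1, n8=1, n9=1 → Y1=1, Y2=1; observed Y1=1, Y2=1. Eliminates n6 inverted output, n7 stuck-at-0, n7 inverted output.
Only n6 stuck-at-0 is consistent with every test.

n6 stuck-at-0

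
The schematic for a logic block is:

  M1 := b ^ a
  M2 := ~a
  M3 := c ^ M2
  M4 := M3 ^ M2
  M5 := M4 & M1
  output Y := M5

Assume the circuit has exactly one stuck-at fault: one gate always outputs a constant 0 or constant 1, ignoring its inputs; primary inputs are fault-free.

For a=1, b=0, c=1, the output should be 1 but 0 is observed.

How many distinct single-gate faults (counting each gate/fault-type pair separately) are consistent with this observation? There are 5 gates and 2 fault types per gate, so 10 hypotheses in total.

4

Fault-free: M1=1, M2=0, M3=1, M4=1, M5=1 → 1. Observed 0.
  M1 stuck-at-0: output 0 ✓
  M1 stuck-at-1: output 1 ✗
  M2 stuck-at-0: output 1 ✗
  M2 stuck-at-1: output 1 ✗
  M3 stuck-at-0: output 0 ✓
  M3 stuck-at-1: output 1 ✗
  M4 stuck-at-0: output 0 ✓
  M4 stuck-at-1: output 1 ✗
  M5 stuck-at-0: output 0 ✓
  M5 stuck-at-1: output 1 ✗
Consistent faults: {M1 stuck-at-0, M3 stuck-at-0, M4 stuck-at-0, M5 stuck-at-0} — 4 in all.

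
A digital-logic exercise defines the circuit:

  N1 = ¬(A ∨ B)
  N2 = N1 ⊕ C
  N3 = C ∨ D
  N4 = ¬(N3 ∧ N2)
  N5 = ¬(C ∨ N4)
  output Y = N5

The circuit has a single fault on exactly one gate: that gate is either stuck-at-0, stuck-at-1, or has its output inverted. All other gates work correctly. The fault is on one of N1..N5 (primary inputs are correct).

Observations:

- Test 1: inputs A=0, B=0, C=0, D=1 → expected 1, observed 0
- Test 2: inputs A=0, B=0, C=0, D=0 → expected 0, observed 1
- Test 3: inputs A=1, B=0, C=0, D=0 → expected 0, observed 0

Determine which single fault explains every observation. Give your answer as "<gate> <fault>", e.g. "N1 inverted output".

N3 inverted output

Fault-free values for test 1 (A=0, B=0, C=0, D=1): N1=1, N2=1, N3=1, N4=0, N5=1, giving Y=1. Observed 0.
Test 1: faults giving observed 0 are {N1 stuck-at-0, N1 inverted output, N2 stuck-at-0, N2 inverted output, N3 stuck-at-0, N3 inverted output, N4 stuck-at-1, N4 inverted output, N5 stuck-at-0, N5 inverted output}.
Test 2 (A=0, B=0, C=0, D=0): fault-free N1=1, N2=1, N3=0, N4=1, N5=0 → 0; observed 1. Eliminates N1 stuck-at-0, N1 inverted output, N2 stuck-at-0, N2 inverted output, N3 stuck-at-0, N4 stuck-at-1, N5 stuck-at-0.
Test 3 (A=1, B=0, C=0, D=0): fault-free N1=0, N2=0, N3=0, N4=1, N5=0 → 0; observed 0. Eliminates N4 inverted output, N5 inverted output.
Only N3 inverted output is consistent with every test.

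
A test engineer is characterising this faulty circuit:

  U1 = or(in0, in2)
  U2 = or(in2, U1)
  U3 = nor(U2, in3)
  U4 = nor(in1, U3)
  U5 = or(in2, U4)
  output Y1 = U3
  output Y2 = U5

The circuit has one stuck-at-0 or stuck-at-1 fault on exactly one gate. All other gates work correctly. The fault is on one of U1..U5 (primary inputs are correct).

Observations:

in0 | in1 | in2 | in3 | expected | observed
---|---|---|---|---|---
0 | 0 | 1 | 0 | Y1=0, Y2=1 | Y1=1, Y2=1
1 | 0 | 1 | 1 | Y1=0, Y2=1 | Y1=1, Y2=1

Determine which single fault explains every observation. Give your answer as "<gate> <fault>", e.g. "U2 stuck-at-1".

Fault-free values for test 1 (in0=0, in1=0, in2=1, in3=0): U1=1, U2=1, U3=0, U4=1, U5=1, giving Y1=0, Y2=1. Observed Y1=1, Y2=1.
Test 1: faults giving observed Y1=1, Y2=1 are {U2 stuck-at-0, U3 stuck-at-1}.
Test 2 (in0=1, in1=0, in2=1, in3=1): fault-free U1=1, U2=1, U3=0, U4=1, U5=1 → Y1=0, Y2=1; observed Y1=1, Y2=1. Eliminates U2 stuck-at-0.
Only U3 stuck-at-1 is consistent with every test.

U3 stuck-at-1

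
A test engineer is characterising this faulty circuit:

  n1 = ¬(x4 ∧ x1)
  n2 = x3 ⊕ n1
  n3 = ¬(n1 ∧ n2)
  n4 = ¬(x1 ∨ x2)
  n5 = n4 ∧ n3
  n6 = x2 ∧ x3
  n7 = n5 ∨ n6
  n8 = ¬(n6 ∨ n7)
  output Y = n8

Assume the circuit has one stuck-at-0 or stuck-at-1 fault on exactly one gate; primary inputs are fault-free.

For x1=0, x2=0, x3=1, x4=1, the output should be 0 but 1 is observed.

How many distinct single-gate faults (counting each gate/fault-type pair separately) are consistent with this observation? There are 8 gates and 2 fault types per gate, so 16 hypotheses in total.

Fault-free: n1=1, n2=0, n3=1, n4=1, n5=1, n6=0, n7=1, n8=0 → 0. Observed 1.
  n1: none of the 2 fault types match ✗
  n2: stuck-at-1 ✓; others ✗
  n3: stuck-at-0 ✓; others ✗
  n4: stuck-at-0 ✓; others ✗
  n5: stuck-at-0 ✓; others ✗
  n6: none of the 2 fault types match ✗
  n7: stuck-at-0 ✓; others ✗
  n8: stuck-at-1 ✓; others ✗
Consistent faults: {n2 stuck-at-1, n3 stuck-at-0, n4 stuck-at-0, n5 stuck-at-0, n7 stuck-at-0, n8 stuck-at-1} — 6 in all.

6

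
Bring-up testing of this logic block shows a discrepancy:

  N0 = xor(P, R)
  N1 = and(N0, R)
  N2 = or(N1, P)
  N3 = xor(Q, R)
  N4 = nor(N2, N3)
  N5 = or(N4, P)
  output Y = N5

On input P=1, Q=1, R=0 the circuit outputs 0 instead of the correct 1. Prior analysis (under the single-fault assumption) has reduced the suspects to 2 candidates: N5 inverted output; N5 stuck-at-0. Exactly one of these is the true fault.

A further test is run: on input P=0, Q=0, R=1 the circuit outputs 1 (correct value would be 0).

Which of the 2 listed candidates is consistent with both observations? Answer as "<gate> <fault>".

N5 inverted output

Evaluate each candidate on input P=0, Q=0, R=1:
  N5 inverted output: N0=1, N1=1, N2=1, N3=1, N4=0, N5=1 [inverted output] → 1 — matches
  N5 stuck-at-0: N0=1, N1=1, N2=1, N3=1, N4=0, N5=0 [stuck-at-0] → 0 — eliminated
Only N5 inverted output reproduces the observed 1.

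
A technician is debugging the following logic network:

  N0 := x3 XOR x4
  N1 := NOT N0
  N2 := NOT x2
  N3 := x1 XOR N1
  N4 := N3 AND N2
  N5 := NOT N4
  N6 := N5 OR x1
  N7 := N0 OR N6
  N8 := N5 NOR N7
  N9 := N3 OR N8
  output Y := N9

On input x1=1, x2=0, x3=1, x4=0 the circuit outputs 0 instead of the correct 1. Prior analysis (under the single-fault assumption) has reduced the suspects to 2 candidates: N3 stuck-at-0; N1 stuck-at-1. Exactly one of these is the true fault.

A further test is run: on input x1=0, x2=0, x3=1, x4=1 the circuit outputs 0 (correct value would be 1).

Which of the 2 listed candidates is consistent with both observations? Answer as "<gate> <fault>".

Evaluate each candidate on input x1=0, x2=0, x3=1, x4=1:
  N3 stuck-at-0: N0=0, N1=1, N2=1, N3=0 [stuck-at-0], N4=0, N5=1, N6=1, N7=1, N8=0, N9=0 → 0 — matches
  N1 stuck-at-1: N0=0, N1=1 [stuck-at-1], N2=1, N3=1, N4=1, N5=0, N6=0, N7=0, N8=1, N9=1 → 1 — eliminated
Only N3 stuck-at-0 reproduces the observed 0.

N3 stuck-at-0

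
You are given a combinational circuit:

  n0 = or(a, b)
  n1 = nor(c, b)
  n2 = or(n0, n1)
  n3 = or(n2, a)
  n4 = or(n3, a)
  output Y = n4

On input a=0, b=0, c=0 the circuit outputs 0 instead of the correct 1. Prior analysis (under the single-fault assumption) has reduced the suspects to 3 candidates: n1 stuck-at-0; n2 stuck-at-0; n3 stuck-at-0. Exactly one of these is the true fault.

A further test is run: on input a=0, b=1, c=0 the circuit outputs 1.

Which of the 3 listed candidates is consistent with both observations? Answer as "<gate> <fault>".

n1 stuck-at-0

Evaluate each candidate on input a=0, b=1, c=0:
  n1 stuck-at-0: n0=1, n1=0 [stuck-at-0], n2=1, n3=1, n4=1 → 1 — matches
  n2 stuck-at-0: n0=1, n1=0, n2=0 [stuck-at-0], n3=0, n4=0 → 0 — eliminated
  n3 stuck-at-0: n0=1, n1=0, n2=1, n3=0 [stuck-at-0], n4=0 → 0 — eliminated
Only n1 stuck-at-0 reproduces the observed 1.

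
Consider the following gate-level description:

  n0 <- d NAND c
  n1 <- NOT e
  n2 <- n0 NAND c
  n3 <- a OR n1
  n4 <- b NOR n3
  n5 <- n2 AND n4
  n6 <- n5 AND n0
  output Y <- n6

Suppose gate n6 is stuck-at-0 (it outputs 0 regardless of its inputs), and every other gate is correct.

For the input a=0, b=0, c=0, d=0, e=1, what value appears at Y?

Propagate with n6 forced: n0=1, n1=0, n2=1, n3=0, n4=1, n5=1, n6=0 [stuck-at-0].
So Y = 0. (Without the fault it would be 1.)

0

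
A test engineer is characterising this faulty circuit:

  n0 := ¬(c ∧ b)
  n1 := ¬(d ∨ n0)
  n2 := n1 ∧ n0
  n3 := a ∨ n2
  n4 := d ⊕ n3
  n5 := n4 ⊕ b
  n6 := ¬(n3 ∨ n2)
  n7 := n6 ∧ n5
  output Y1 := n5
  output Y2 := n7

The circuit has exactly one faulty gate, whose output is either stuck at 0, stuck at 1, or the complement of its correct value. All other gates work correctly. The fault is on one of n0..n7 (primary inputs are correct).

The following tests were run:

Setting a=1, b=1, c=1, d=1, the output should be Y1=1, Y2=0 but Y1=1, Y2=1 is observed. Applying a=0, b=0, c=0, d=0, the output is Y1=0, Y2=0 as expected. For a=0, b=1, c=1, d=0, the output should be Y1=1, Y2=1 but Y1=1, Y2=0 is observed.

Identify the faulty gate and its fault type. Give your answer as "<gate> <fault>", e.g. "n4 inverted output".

Fault-free values for test 1 (a=1, b=1, c=1, d=1): n0=0, n1=0, n2=0, n3=1, n4=0, n5=1, n6=0, n7=0, giving Y1=1, Y2=0. Observed Y1=1, Y2=1.
Test 1: faults giving observed Y1=1, Y2=1 are {n6 stuck-at-1, n6 inverted output, n7 stuck-at-1, n7 inverted output}.
Test 2 (a=0, b=0, c=0, d=0): fault-free n0=1, n1=0, n2=0, n3=0, n4=0, n5=0, n6=1, n7=0 → Y1=0, Y2=0; observed Y1=0, Y2=0. Eliminates n7 stuck-at-1, n7 inverted output.
Test 3 (a=0, b=1, c=1, d=0): fault-free n0=0, n1=1, n2=0, n3=0, n4=0, n5=1, n6=1, n7=1 → Y1=1, Y2=1; observed Y1=1, Y2=0. Eliminates n6 stuck-at-1.
Only n6 inverted output is consistent with every test.

n6 inverted output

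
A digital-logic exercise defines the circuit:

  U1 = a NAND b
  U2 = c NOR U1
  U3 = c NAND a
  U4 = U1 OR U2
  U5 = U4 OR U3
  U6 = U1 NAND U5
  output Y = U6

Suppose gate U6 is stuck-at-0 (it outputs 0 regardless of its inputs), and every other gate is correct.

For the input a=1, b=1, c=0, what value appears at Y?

Propagate with U6 forced: U1=0, U2=1, U3=1, U4=1, U5=1, U6=0 [stuck-at-0].
So Y = 0. (Without the fault it would be 1.)

0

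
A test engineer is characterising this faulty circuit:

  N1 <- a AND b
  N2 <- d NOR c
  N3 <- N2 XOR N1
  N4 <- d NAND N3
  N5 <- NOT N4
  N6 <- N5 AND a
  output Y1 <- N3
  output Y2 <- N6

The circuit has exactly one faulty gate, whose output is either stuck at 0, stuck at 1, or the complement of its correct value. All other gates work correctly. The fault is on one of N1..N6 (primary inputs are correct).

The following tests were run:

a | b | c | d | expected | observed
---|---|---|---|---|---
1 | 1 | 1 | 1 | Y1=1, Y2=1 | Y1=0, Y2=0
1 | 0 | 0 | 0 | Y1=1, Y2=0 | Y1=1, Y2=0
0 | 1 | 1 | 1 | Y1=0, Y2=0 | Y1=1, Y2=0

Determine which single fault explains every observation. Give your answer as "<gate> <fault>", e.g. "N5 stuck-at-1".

N2 stuck-at-1

Fault-free values for test 1 (a=1, b=1, c=1, d=1): N1=1, N2=0, N3=1, N4=0, N5=1, N6=1, giving Y1=1, Y2=1. Observed Y1=0, Y2=0.
Test 1: faults giving observed Y1=0, Y2=0 are {N1 stuck-at-0, N1 inverted output, N2 stuck-at-1, N2 inverted output, N3 stuck-at-0, N3 inverted output}.
Test 2 (a=1, b=0, c=0, d=0): fault-free N1=0, N2=1, N3=1, N4=1, N5=0, N6=0 → Y1=1, Y2=0; observed Y1=1, Y2=0. Eliminates N1 inverted output, N2 inverted output, N3 stuck-at-0, N3 inverted output.
Test 3 (a=0, b=1, c=1, d=1): fault-free N1=0, N2=0, N3=0, N4=1, N5=0, N6=0 → Y1=0, Y2=0; observed Y1=1, Y2=0. Eliminates N1 stuck-at-0.
Only N2 stuck-at-1 is consistent with every test.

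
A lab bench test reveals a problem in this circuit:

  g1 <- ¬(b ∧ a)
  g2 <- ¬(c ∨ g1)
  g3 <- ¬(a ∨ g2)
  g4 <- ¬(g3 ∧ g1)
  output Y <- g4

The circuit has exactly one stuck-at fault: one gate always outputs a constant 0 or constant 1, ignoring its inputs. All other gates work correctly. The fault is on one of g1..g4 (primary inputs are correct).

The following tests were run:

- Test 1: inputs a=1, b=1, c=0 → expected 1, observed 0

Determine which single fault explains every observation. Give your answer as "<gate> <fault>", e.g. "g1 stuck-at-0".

Fault-free values for test 1 (a=1, b=1, c=0): g1=0, g2=1, g3=0, g4=1, giving Y=1. Observed 0.
Test 1: faults giving observed 0 are {g4 stuck-at-0}.
Only g4 stuck-at-0 is consistent with every test.

g4 stuck-at-0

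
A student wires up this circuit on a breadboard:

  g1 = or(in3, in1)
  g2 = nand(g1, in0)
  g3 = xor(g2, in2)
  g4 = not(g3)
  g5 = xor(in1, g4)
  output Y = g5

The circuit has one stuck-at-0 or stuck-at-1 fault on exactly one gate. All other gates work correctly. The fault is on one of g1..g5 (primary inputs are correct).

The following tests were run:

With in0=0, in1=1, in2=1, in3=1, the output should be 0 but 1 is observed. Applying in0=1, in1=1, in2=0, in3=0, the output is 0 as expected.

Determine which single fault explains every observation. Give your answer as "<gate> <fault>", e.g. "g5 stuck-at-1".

g2 stuck-at-0

Fault-free values for test 1 (in0=0, in1=1, in2=1, in3=1): g1=1, g2=1, g3=0, g4=1, g5=0, giving Y=0. Observed 1.
Test 1: faults giving observed 1 are {g2 stuck-at-0, g3 stuck-at-1, g4 stuck-at-0, g5 stuck-at-1}.
Test 2 (in0=1, in1=1, in2=0, in3=0): fault-free g1=1, g2=0, g3=0, g4=1, g5=0 → 0; observed 0. Eliminates g3 stuck-at-1, g4 stuck-at-0, g5 stuck-at-1.
Only g2 stuck-at-0 is consistent with every test.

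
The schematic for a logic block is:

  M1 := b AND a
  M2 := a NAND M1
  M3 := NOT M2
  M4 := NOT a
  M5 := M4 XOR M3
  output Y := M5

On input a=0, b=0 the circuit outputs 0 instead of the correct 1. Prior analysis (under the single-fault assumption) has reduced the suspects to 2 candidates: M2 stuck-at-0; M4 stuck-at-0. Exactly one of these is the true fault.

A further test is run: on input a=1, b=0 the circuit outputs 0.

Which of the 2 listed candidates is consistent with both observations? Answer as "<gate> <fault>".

M4 stuck-at-0

Evaluate each candidate on input a=1, b=0:
  M2 stuck-at-0: M1=0, M2=0 [stuck-at-0], M3=1, M4=0, M5=1 → 1 — eliminated
  M4 stuck-at-0: M1=0, M2=1, M3=0, M4=0 [stuck-at-0], M5=0 → 0 — matches
Only M4 stuck-at-0 reproduces the observed 0.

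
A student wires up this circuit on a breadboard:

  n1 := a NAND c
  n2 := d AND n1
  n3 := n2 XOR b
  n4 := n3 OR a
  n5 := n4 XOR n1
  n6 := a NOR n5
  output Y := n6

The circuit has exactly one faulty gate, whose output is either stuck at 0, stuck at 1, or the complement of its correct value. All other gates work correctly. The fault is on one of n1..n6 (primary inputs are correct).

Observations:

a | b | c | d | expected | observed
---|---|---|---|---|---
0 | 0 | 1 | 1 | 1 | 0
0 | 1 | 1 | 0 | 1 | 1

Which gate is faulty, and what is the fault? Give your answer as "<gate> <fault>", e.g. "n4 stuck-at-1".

Fault-free values for test 1 (a=0, b=0, c=1, d=1): n1=1, n2=1, n3=1, n4=1, n5=0, n6=1, giving Y=1. Observed 0.
Test 1: faults giving observed 0 are {n2 stuck-at-0, n2 inverted output, n3 stuck-at-0, n3 inverted output, n4 stuck-at-0, n4 inverted output, n5 stuck-at-1, n5 inverted output, n6 stuck-at-0, n6 inverted output}.
Test 2 (a=0, b=1, c=1, d=0): fault-free n1=1, n2=0, n3=1, n4=1, n5=0, n6=1 → 1; observed 1. Eliminates n2 inverted output, n3 stuck-at-0, n3 inverted output, n4 stuck-at-0, n4 inverted output, n5 stuck-at-1, n5 inverted output, n6 stuck-at-0, n6 inverted output.
Only n2 stuck-at-0 is consistent with every test.

n2 stuck-at-0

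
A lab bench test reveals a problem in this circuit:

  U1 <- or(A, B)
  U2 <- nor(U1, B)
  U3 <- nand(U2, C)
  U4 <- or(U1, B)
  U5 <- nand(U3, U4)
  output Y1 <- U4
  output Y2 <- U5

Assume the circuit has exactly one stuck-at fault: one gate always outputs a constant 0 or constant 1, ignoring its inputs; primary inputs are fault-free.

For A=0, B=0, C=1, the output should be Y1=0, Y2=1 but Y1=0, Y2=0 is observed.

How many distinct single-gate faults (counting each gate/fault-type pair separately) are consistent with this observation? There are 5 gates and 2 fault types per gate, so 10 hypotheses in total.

Fault-free: U1=0, U2=1, U3=0, U4=0, U5=1 → Y1=0, Y2=1. Observed Y1=0, Y2=0.
  U1 stuck-at-0: output Y1=0, Y2=1 ✗
  U1 stuck-at-1: output Y1=1, Y2=0 ✗
  U2 stuck-at-0: output Y1=0, Y2=1 ✗
  U2 stuck-at-1: output Y1=0, Y2=1 ✗
  U3 stuck-at-0: output Y1=0, Y2=1 ✗
  U3 stuck-at-1: output Y1=0, Y2=1 ✗
  U4 stuck-at-0: output Y1=0, Y2=1 ✗
  U4 stuck-at-1: output Y1=1, Y2=1 ✗
  U5 stuck-at-0: output Y1=0, Y2=0 ✓
  U5 stuck-at-1: output Y1=0, Y2=1 ✗
Consistent faults: {U5 stuck-at-0} — 1 in all.

1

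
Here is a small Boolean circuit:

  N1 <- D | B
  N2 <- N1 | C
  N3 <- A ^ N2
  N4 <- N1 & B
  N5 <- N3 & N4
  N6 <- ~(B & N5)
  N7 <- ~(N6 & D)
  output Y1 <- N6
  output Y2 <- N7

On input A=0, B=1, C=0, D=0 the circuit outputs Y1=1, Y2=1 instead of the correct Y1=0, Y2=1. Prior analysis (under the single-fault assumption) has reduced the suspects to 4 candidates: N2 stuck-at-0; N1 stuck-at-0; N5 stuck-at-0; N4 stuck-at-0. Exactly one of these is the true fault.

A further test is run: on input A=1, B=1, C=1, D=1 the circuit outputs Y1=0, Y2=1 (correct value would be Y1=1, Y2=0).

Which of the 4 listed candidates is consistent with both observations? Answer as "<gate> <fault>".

Evaluate each candidate on input A=1, B=1, C=1, D=1:
  N2 stuck-at-0: N1=1, N2=0 [stuck-at-0], N3=1, N4=1, N5=1, N6=0, N7=1 → Y1=0, Y2=1 — matches
  N1 stuck-at-0: N1=0 [stuck-at-0], N2=1, N3=0, N4=0, N5=0, N6=1, N7=0 → Y1=1, Y2=0 — eliminated
  N5 stuck-at-0: N1=1, N2=1, N3=0, N4=1, N5=0 [stuck-at-0], N6=1, N7=0 → Y1=1, Y2=0 — eliminated
  N4 stuck-at-0: N1=1, N2=1, N3=0, N4=0 [stuck-at-0], N5=0, N6=1, N7=0 → Y1=1, Y2=0 — eliminated
Only N2 stuck-at-0 reproduces the observed Y1=0, Y2=1.

N2 stuck-at-0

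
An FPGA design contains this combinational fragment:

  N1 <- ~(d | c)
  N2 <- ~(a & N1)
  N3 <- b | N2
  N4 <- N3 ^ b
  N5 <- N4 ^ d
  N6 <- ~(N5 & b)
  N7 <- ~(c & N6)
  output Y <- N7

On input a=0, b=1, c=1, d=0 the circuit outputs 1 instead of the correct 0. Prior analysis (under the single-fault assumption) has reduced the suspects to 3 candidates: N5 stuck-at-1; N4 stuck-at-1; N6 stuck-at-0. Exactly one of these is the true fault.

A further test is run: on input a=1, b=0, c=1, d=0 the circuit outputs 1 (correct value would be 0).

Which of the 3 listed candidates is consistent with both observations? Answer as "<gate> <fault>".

N6 stuck-at-0

Evaluate each candidate on input a=1, b=0, c=1, d=0:
  N5 stuck-at-1: N1=0, N2=1, N3=1, N4=1, N5=1 [stuck-at-1], N6=1, N7=0 → 0 — eliminated
  N4 stuck-at-1: N1=0, N2=1, N3=1, N4=1 [stuck-at-1], N5=1, N6=1, N7=0 → 0 — eliminated
  N6 stuck-at-0: N1=0, N2=1, N3=1, N4=1, N5=1, N6=0 [stuck-at-0], N7=1 → 1 — matches
Only N6 stuck-at-0 reproduces the observed 1.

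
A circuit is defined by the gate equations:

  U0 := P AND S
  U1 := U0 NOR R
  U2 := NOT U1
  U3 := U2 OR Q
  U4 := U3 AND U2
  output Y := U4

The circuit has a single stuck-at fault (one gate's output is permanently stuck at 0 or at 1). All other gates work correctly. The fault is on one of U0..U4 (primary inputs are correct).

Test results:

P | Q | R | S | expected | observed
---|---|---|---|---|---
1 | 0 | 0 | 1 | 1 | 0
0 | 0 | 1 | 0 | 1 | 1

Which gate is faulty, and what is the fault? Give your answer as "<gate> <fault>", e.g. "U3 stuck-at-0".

Fault-free values for test 1 (P=1, Q=0, R=0, S=1): U0=1, U1=0, U2=1, U3=1, U4=1, giving Y=1. Observed 0.
Test 1: faults giving observed 0 are {U0 stuck-at-0, U1 stuck-at-1, U2 stuck-at-0, U3 stuck-at-0, U4 stuck-at-0}.
Test 2 (P=0, Q=0, R=1, S=0): fault-free U0=0, U1=0, U2=1, U3=1, U4=1 → 1; observed 1. Eliminates U1 stuck-at-1, U2 stuck-at-0, U3 stuck-at-0, U4 stuck-at-0.
Only U0 stuck-at-0 is consistent with every test.

U0 stuck-at-0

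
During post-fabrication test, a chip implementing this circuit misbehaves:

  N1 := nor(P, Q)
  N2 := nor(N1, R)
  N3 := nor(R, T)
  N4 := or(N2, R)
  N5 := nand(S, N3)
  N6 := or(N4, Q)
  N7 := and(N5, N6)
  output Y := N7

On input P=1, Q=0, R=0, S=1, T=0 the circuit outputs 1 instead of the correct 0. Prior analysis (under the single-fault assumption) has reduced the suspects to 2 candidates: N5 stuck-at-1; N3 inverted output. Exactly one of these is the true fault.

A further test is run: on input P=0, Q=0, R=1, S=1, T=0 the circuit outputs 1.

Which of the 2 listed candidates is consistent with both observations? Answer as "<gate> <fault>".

Evaluate each candidate on input P=0, Q=0, R=1, S=1, T=0:
  N5 stuck-at-1: N1=1, N2=0, N3=0, N4=1, N5=1 [stuck-at-1], N6=1, N7=1 → 1 — matches
  N3 inverted output: N1=1, N2=0, N3=1 [inverted output], N4=1, N5=0, N6=1, N7=0 → 0 — eliminated
Only N5 stuck-at-1 reproduces the observed 1.

N5 stuck-at-1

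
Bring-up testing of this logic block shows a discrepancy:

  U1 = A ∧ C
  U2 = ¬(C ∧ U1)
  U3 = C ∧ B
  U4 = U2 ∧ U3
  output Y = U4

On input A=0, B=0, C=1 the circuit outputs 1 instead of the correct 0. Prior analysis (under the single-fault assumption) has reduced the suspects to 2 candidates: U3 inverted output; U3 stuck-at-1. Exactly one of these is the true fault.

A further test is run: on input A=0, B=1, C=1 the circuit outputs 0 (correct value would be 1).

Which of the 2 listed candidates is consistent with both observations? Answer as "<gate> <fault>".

U3 inverted output

Evaluate each candidate on input A=0, B=1, C=1:
  U3 inverted output: U1=0, U2=1, U3=0 [inverted output], U4=0 → 0 — matches
  U3 stuck-at-1: U1=0, U2=1, U3=1 [stuck-at-1], U4=1 → 1 — eliminated
Only U3 inverted output reproduces the observed 0.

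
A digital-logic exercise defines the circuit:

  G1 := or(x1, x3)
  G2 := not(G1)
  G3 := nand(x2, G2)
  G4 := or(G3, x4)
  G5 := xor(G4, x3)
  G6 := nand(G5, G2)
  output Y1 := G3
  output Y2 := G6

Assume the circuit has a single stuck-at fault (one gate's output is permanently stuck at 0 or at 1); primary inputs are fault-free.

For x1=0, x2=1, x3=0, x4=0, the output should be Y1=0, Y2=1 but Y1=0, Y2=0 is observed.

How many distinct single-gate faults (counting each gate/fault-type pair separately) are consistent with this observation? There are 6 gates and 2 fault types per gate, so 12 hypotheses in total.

Fault-free: G1=0, G2=1, G3=0, G4=0, G5=0, G6=1 → Y1=0, Y2=1. Observed Y1=0, Y2=0.
  G1 stuck-at-0: output Y1=0, Y2=1 ✗
  G1 stuck-at-1: output Y1=1, Y2=1 ✗
  G2 stuck-at-0: output Y1=1, Y2=1 ✗
  G2 stuck-at-1: output Y1=0, Y2=1 ✗
  G3 stuck-at-0: output Y1=0, Y2=1 ✗
  G3 stuck-at-1: output Y1=1, Y2=0 ✗
  G4 stuck-at-0: output Y1=0, Y2=1 ✗
  G4 stuck-at-1: output Y1=0, Y2=0 ✓
  G5 stuck-at-0: output Y1=0, Y2=1 ✗
  G5 stuck-at-1: output Y1=0, Y2=0 ✓
  G6 stuck-at-0: output Y1=0, Y2=0 ✓
  G6 stuck-at-1: output Y1=0, Y2=1 ✗
Consistent faults: {G4 stuck-at-1, G5 stuck-at-1, G6 stuck-at-0} — 3 in all.

3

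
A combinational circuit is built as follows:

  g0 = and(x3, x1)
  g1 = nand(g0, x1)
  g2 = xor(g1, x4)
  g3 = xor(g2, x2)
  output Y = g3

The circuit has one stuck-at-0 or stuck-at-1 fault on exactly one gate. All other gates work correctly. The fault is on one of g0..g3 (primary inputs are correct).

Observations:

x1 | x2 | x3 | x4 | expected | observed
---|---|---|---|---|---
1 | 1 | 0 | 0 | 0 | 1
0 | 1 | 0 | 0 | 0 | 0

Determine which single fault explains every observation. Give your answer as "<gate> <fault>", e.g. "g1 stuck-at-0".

g0 stuck-at-1

Fault-free values for test 1 (x1=1, x2=1, x3=0, x4=0): g0=0, g1=1, g2=1, g3=0, giving Y=0. Observed 1.
Test 1: faults giving observed 1 are {g0 stuck-at-1, g1 stuck-at-0, g2 stuck-at-0, g3 stuck-at-1}.
Test 2 (x1=0, x2=1, x3=0, x4=0): fault-free g0=0, g1=1, g2=1, g3=0 → 0; observed 0. Eliminates g1 stuck-at-0, g2 stuck-at-0, g3 stuck-at-1.
Only g0 stuck-at-1 is consistent with every test.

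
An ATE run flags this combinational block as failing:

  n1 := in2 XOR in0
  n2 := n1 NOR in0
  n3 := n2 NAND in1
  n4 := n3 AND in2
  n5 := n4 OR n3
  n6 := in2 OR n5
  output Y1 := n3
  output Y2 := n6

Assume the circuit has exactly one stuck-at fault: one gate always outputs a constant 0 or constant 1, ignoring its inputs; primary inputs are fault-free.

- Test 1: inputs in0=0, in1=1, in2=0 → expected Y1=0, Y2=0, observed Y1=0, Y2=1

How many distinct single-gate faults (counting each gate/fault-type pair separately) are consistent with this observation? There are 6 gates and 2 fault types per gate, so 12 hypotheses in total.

3

Fault-free: n1=0, n2=1, n3=0, n4=0, n5=0, n6=0 → Y1=0, Y2=0. Observed Y1=0, Y2=1.
  n1 stuck-at-0: output Y1=0, Y2=0 ✗
  n1 stuck-at-1: output Y1=1, Y2=1 ✗
  n2 stuck-at-0: output Y1=1, Y2=1 ✗
  n2 stuck-at-1: output Y1=0, Y2=0 ✗
  n3 stuck-at-0: output Y1=0, Y2=0 ✗
  n3 stuck-at-1: output Y1=1, Y2=1 ✗
  n4 stuck-at-0: output Y1=0, Y2=0 ✗
  n4 stuck-at-1: output Y1=0, Y2=1 ✓
  n5 stuck-at-0: output Y1=0, Y2=0 ✗
  n5 stuck-at-1: output Y1=0, Y2=1 ✓
  n6 stuck-at-0: output Y1=0, Y2=0 ✗
  n6 stuck-at-1: output Y1=0, Y2=1 ✓
Consistent faults: {n4 stuck-at-1, n5 stuck-at-1, n6 stuck-at-1} — 3 in all.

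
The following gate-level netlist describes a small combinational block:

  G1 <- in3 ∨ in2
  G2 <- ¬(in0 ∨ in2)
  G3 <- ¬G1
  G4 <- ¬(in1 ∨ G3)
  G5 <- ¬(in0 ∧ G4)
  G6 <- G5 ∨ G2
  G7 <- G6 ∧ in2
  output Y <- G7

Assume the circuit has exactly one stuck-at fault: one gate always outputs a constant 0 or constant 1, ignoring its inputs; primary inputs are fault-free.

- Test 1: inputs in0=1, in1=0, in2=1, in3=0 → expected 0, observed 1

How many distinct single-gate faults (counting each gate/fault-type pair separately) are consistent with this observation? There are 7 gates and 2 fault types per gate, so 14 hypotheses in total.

Fault-free: G1=1, G2=0, G3=0, G4=1, G5=0, G6=0, G7=0 → 0. Observed 1.
  G1 stuck-at-0: output 1 ✓
  G1 stuck-at-1: output 0 ✗
  G2 stuck-at-0: output 0 ✗
  G2 stuck-at-1: output 1 ✓
  G3 stuck-at-0: output 0 ✗
  G3 stuck-at-1: output 1 ✓
  G4 stuck-at-0: output 1 ✓
  G4 stuck-at-1: output 0 ✗
  G5 stuck-at-0: output 0 ✗
  G5 stuck-at-1: output 1 ✓
  G6 stuck-at-0: output 0 ✗
  G6 stuck-at-1: output 1 ✓
  G7 stuck-at-0: output 0 ✗
  G7 stuck-at-1: output 1 ✓
Consistent faults: {G1 stuck-at-0, G2 stuck-at-1, G3 stuck-at-1, G4 stuck-at-0, G5 stuck-at-1, G6 stuck-at-1, G7 stuck-at-1} — 7 in all.

7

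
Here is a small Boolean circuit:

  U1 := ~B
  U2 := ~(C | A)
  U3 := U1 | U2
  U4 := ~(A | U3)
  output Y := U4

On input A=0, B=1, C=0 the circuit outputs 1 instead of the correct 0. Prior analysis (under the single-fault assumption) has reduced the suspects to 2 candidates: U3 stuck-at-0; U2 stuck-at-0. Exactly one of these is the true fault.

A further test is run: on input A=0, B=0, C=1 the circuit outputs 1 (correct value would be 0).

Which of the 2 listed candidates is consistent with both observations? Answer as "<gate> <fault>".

U3 stuck-at-0

Evaluate each candidate on input A=0, B=0, C=1:
  U3 stuck-at-0: U1=1, U2=0, U3=0 [stuck-at-0], U4=1 → 1 — matches
  U2 stuck-at-0: U1=1, U2=0 [stuck-at-0], U3=1, U4=0 → 0 — eliminated
Only U3 stuck-at-0 reproduces the observed 1.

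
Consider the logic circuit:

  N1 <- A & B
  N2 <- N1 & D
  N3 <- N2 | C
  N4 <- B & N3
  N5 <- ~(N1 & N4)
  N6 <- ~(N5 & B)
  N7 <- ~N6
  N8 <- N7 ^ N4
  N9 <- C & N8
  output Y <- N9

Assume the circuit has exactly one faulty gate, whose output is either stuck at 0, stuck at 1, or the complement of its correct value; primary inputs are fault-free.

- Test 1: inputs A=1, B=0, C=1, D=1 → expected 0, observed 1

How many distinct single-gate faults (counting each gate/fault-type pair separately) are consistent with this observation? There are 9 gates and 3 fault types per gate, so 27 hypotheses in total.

10

Fault-free: N1=0, N2=0, N3=1, N4=0, N5=1, N6=1, N7=0, N8=0, N9=0 → 0. Observed 1.
  N1: none of the 3 fault types match ✗
  N2: none of the 3 fault types match ✗
  N3: none of the 3 fault types match ✗
  N4: stuck-at-1, inverted output ✓; others ✗
  N5: none of the 3 fault types match ✗
  N6: stuck-at-0, inverted output ✓; others ✗
  N7: stuck-at-1, inverted output ✓; others ✗
  N8: stuck-at-1, inverted output ✓; others ✗
  N9: stuck-at-1, inverted output ✓; others ✗
Consistent faults: {N4 stuck-at-1, N4 inverted output, N6 stuck-at-0, N6 inverted output, N7 stuck-at-1, N7 inverted output, N8 stuck-at-1, N8 inverted output, N9 stuck-at-1, N9 inverted output} — 10 in all.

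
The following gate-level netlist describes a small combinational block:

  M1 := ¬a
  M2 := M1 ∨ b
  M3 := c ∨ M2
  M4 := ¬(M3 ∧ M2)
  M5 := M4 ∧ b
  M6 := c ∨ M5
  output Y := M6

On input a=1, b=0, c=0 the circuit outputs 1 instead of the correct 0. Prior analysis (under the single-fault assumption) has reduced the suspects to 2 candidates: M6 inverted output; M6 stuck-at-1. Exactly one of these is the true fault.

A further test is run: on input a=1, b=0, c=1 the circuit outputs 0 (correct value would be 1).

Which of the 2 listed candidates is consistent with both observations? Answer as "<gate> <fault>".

Evaluate each candidate on input a=1, b=0, c=1:
  M6 inverted output: M1=0, M2=0, M3=1, M4=1, M5=0, M6=0 [inverted output] → 0 — matches
  M6 stuck-at-1: M1=0, M2=0, M3=1, M4=1, M5=0, M6=1 [stuck-at-1] → 1 — eliminated
Only M6 inverted output reproduces the observed 0.

M6 inverted output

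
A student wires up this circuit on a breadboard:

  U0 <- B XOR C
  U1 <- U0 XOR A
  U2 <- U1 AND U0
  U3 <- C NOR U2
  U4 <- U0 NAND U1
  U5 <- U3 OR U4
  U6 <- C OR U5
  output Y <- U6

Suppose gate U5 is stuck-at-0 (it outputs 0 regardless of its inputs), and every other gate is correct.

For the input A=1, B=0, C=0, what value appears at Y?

0

Propagate with U5 forced: U0=0, U1=1, U2=0, U3=1, U4=1, U5=0 [stuck-at-0], U6=0.
So Y = 0. (Without the fault it would be 1.)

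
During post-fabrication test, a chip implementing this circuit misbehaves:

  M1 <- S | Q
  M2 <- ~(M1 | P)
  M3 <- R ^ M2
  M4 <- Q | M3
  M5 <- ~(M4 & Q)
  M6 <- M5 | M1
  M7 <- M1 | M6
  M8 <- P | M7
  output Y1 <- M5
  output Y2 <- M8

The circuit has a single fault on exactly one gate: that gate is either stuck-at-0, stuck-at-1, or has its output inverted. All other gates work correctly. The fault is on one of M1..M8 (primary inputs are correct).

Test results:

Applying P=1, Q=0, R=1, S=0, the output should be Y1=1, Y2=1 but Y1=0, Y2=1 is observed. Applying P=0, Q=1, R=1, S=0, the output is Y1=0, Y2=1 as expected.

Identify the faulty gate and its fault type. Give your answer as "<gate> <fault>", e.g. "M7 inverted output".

Fault-free values for test 1 (P=1, Q=0, R=1, S=0): M1=0, M2=0, M3=1, M4=1, M5=1, M6=1, M7=1, M8=1, giving Y1=1, Y2=1. Observed Y1=0, Y2=1.
Test 1: faults giving observed Y1=0, Y2=1 are {M5 stuck-at-0, M5 inverted output}.
Test 2 (P=0, Q=1, R=1, S=0): fault-free M1=1, M2=0, M3=1, M4=1, M5=0, M6=1, M7=1, M8=1 → Y1=0, Y2=1; observed Y1=0, Y2=1. Eliminates M5 inverted output.
Only M5 stuck-at-0 is consistent with every test.

M5 stuck-at-0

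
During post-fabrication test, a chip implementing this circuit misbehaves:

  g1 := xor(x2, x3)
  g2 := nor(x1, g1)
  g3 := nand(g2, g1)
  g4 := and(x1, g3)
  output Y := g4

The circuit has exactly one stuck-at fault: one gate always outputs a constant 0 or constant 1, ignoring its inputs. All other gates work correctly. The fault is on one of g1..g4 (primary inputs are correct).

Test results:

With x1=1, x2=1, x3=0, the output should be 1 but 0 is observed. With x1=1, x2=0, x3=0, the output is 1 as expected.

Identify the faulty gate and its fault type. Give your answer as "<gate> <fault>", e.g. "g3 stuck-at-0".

g2 stuck-at-1

Fault-free values for test 1 (x1=1, x2=1, x3=0): g1=1, g2=0, g3=1, g4=1, giving Y=1. Observed 0.
Test 1: faults giving observed 0 are {g2 stuck-at-1, g3 stuck-at-0, g4 stuck-at-0}.
Test 2 (x1=1, x2=0, x3=0): fault-free g1=0, g2=0, g3=1, g4=1 → 1; observed 1. Eliminates g3 stuck-at-0, g4 stuck-at-0.
Only g2 stuck-at-1 is consistent with every test.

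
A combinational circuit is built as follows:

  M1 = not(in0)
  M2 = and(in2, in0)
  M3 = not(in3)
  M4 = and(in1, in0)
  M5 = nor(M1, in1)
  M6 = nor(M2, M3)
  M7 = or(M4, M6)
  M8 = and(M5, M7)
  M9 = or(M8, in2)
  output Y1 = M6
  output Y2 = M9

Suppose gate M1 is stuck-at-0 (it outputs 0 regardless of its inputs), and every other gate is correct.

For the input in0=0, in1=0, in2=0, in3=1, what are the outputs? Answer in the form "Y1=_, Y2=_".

Y1=1, Y2=1

Propagate with M1 forced: M1=0 [stuck-at-0], M2=0, M3=0, M4=0, M5=1, M6=1, M7=1, M8=1, M9=1.
So the outputs are Y1=1, Y2=1. (Without the fault they would be Y1=1, Y2=0.)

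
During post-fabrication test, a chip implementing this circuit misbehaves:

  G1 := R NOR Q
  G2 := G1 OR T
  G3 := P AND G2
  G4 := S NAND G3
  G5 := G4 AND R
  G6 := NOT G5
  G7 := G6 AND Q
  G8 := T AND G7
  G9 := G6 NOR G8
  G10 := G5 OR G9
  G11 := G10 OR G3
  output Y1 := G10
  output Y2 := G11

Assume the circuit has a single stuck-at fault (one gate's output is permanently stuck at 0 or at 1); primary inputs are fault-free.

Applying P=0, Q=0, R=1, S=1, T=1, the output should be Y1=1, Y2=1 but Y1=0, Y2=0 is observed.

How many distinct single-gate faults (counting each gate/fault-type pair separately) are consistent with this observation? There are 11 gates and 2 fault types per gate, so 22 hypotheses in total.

3

Fault-free: G1=0, G2=1, G3=0, G4=1, G5=1, G6=0, G7=0, G8=0, G9=1, G10=1, G11=1 → Y1=1, Y2=1. Observed Y1=0, Y2=0.
  G1: none of the 2 fault types match ✗
  G2: none of the 2 fault types match ✗
  G3: none of the 2 fault types match ✗
  G4: stuck-at-0 ✓; others ✗
  G5: stuck-at-0 ✓; others ✗
  G6: none of the 2 fault types match ✗
  G7: none of the 2 fault types match ✗
  G8: none of the 2 fault types match ✗
  G9: none of the 2 fault types match ✗
  G10: stuck-at-0 ✓; others ✗
  G11: none of the 2 fault types match ✗
Consistent faults: {G4 stuck-at-0, G5 stuck-at-0, G10 stuck-at-0} — 3 in all.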